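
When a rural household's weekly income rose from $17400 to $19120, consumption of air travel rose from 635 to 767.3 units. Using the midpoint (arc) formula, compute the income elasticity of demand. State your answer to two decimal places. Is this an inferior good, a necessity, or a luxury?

2.00 (luxury)

ΔQ = 767.3 − 635 = 132.3; midpoint Q̄ = (635 + 767.3)/2 = 701.15.
ΔI = 19120 − 17400 = 1720; midpoint Ī = (17400 + 19120)/2 = 18260.
η = (ΔQ/Q̄) ÷ (ΔI/Ī) = (132.3/701.15) ÷ (1720/18260) = 2.00.
η > 1 ⇒ luxury.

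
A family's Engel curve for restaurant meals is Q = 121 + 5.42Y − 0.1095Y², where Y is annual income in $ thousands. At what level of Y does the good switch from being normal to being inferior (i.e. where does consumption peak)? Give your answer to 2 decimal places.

24.75

dQ/dY = 5.42 − 0.219Y.
The good is inferior where dQ/dY < 0. Setting dQ/dY = 0 gives Y = 5.42 / 0.219 = 24.75.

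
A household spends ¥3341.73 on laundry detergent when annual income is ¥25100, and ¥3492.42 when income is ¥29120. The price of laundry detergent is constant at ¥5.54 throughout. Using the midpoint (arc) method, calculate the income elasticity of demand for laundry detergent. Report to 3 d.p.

With a constant price, Q₁ = 3341.73/5.54 = 603.200 and Q₂ = 3492.42/5.54 = 630.401 (equivalently, work directly with expenditure since P cancels).
Midpoint %ΔQ = (3492.42 − 3341.73)/3417.08 = 0.04410; midpoint %ΔI = (29120 − 25100)/27110 = 0.14828.
η = 0.04410 / 0.14828 = 0.297.

0.297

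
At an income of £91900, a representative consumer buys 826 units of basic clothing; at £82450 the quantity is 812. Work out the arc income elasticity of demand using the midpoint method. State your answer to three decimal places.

0.158

ΔQ = 812 − 826 = -14; midpoint Q̄ = (826 + 812)/2 = 819.
ΔI = 82450 − 91900 = -9450; midpoint Ī = (91900 + 82450)/2 = 87175.
η = (ΔQ/Q̄) ÷ (ΔI/Ī) = (-14/819) ÷ (-9450/87175) = 0.158.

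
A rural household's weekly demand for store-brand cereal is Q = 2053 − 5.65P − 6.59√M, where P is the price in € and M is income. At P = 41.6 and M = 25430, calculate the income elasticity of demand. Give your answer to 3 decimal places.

At P = 41.6, M = 25430: Q = 767.067.
Holding P constant, ∂Q/∂M = -6.59/(2√M) = -0.0206625.
η_M = (∂Q/∂M)·(M/Q) = -0.0206625 × (25430/767.067) = -0.685.

-0.685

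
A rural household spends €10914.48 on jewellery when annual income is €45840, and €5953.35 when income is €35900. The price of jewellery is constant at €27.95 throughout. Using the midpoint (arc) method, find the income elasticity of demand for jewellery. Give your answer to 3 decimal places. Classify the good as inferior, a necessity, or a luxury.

2.419 (luxury)

With a constant price, Q₁ = 10914.48/27.95 = 390.500 and Q₂ = 5953.35/27.95 = 213.000 (equivalently, work directly with expenditure since P cancels).
Midpoint %ΔQ = (5953.35 − 10914.48)/8433.92 = -0.58824; midpoint %ΔI = (35900 − 45840)/40870 = -0.24321.
η = -0.58824 / -0.24321 = 2.419.
η > 1 ⇒ luxury.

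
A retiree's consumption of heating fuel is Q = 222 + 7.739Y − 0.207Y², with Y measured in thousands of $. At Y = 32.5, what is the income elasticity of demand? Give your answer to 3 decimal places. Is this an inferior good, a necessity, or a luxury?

-0.729 (inferior good)

At Y = 32.5: Q = 254.8737.
dQ/dY = 7.739 − 0.414Y = -5.71600.
η = (dQ/dY)·(Y/Q) = -5.71600 × (32.5/254.8737) = -0.729.
η < 0 ⇒ inferior good.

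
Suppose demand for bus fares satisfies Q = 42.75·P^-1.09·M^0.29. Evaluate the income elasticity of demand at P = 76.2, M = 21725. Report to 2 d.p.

For a multiplicative demand Q = A·P^α·M^β, the income elasticity is β everywhere.
Here β = 0.29, so η = 0.29.

0.29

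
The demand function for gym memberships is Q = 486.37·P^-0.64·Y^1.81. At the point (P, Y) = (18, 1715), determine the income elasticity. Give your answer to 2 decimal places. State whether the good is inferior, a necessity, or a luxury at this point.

1.81 (luxury)

For a multiplicative demand Q = A·P^α·Y^β, the income elasticity is β everywhere.
Here β = 1.81, so η = 1.81.
Since η > 1, this is a luxury.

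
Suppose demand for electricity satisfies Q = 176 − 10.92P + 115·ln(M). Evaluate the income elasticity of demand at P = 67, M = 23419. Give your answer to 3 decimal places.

At P = 67, M = 23419: Q = 601.410.
Holding P constant, ∂Q/∂M = 115/M = 0.00491054.
η_M = (∂Q/∂M)·(M/Q) = 0.00491054 × (23419/601.410) = 0.191.

0.191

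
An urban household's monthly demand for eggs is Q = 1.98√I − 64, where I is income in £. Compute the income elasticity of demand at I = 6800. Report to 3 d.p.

0.822

At I = 6800: Q = 99.275.
dQ/dI = 1.98/(2√I) = 0.0120055 at this income.
η = (dQ/dI)·(I/Q) = 0.0120055 × (6800/99.275) = 0.822.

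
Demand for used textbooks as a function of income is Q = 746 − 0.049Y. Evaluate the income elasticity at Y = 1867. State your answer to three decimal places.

-0.140

At Y = 1867: Q = 654.517.
dQ/dY = −0.049.
η = (dQ/dY)·(Y/Q) = -0.049 × (1867/654.517) = -0.140.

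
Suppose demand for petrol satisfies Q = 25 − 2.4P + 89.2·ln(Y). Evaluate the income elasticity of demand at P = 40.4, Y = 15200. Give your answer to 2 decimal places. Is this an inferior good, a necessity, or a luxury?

At P = 40.4, Y = 15200: Q = 786.951.
Holding P constant, ∂Q/∂Y = 89.2/Y = 0.00586842.
η_Y = (∂Q/∂Y)·(Y/Q) = 0.00586842 × (15200/786.951) = 0.11.
Since 0 < η < 1, this is a necessity.

0.11 (necessity)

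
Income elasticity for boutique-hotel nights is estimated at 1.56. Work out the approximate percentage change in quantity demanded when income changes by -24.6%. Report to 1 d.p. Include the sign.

-38.4%

%ΔQ ≈ η × %ΔI = 1.56 × (-24.6%) = -38.4%.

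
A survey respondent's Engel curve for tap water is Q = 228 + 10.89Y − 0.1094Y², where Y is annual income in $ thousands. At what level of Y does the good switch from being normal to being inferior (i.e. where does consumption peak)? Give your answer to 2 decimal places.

49.77

dQ/dY = 10.89 − 0.2188Y.
The good is inferior where dQ/dY < 0. Setting dQ/dY = 0 gives Y = 10.89 / 0.2188 = 49.77.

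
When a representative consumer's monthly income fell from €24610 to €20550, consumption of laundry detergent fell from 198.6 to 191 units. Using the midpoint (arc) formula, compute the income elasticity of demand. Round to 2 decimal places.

ΔQ = 191 − 198.6 = -7.6; midpoint Q̄ = (198.6 + 191)/2 = 194.8.
ΔI = 20550 − 24610 = -4060; midpoint Ī = (24610 + 20550)/2 = 22580.
η = (ΔQ/Q̄) ÷ (ΔI/Ī) = (-7.6/194.8) ÷ (-4060/22580) = 0.22.

0.22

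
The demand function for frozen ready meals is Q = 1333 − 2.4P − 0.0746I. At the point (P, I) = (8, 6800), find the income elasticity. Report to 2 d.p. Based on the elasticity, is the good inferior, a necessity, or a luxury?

At P = 8, I = 6800: Q = 806.520.
Holding P constant, ∂Q/∂I = −0.0746.
η_I = (∂Q/∂I)·(I/Q) = -0.0746 × (6800/806.520) = -0.63.
Since η < 0, this is an inferior good.

-0.63 (inferior good)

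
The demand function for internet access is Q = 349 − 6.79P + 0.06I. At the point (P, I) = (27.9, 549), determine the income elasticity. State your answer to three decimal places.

At P = 27.9, I = 549: Q = 192.499.
Holding P constant, ∂Q/∂I = 0.06.
η_I = (∂Q/∂I)·(I/Q) = 0.06 × (549/192.499) = 0.171.

0.171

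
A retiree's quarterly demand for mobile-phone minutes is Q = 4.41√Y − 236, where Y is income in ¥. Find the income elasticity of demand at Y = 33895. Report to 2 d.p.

At Y = 33895: Q = 575.907.
dQ/dY = 4.41/(2√Y) = 0.0119768 at this income.
η = (dQ/dY)·(Y/Q) = 0.0119768 × (33895/575.907) = 0.70.

0.70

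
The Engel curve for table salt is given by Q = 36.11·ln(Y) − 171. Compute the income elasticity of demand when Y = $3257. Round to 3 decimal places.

0.298

At Y = 3257: Q = 121.078.
dQ/dY = 36.11/Y = 0.0110869 at this income.
η = (dQ/dY)·(Y/Q) = 0.0110869 × (3257/121.078) = 0.298.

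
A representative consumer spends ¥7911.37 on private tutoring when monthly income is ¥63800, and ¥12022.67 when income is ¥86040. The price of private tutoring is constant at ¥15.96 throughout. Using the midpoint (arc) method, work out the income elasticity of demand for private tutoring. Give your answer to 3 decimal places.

With a constant price, Q₁ = 7911.37/15.96 = 495.700 and Q₂ = 12022.67/15.96 = 753.300 (equivalently, work directly with expenditure since P cancels).
Midpoint %ΔQ = (12022.67 − 7911.37)/9967.02 = 0.41249; midpoint %ΔI = (86040 − 63800)/74920 = 0.29685.
η = 0.41249 / 0.29685 = 1.390.

1.390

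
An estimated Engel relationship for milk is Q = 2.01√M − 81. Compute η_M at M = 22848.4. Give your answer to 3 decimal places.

0.682

At M = 22848.4: Q = 222.825.
dQ/dM = 2.01/(2√M) = 0.00664872 at this income.
η = (dQ/dM)·(M/Q) = 0.00664872 × (22848.4/222.825) = 0.682.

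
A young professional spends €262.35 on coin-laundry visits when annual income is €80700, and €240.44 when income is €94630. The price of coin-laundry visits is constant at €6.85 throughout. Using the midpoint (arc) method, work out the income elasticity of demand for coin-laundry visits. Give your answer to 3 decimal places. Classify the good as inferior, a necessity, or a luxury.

-0.548 (inferior good)

With a constant price, Q₁ = 262.35/6.85 = 38.299 and Q₂ = 240.44/6.85 = 35.101 (equivalently, work directly with expenditure since P cancels).
Midpoint %ΔQ = (240.44 − 262.35)/251.40 = -0.08715; midpoint %ΔI = (94630 − 80700)/87665 = 0.15890.
η = -0.08715 / 0.15890 = -0.548.
η < 0 ⇒ inferior good.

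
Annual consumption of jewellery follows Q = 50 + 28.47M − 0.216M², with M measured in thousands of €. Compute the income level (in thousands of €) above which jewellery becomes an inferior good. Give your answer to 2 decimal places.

dQ/dM = 28.47 − 0.432M.
The good is inferior where dQ/dM < 0. Setting dQ/dM = 0 gives M = 28.47 / 0.432 = 65.90.

65.90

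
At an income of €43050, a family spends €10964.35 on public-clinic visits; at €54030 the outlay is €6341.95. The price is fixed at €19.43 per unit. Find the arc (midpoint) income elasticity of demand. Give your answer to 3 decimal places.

With a constant price, Q₁ = 10964.35/19.43 = 564.300 and Q₂ = 6341.95/19.43 = 326.400 (equivalently, work directly with expenditure since P cancels).
Midpoint %ΔQ = (6341.95 − 10964.35)/8653.15 = -0.53419; midpoint %ΔI = (54030 − 43050)/48540 = 0.22621.
η = -0.53419 / 0.22621 = -2.362.

-2.362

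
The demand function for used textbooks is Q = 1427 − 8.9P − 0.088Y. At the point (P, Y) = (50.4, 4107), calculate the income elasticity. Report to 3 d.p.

-0.586

At P = 50.4, Y = 4107: Q = 617.024.
Holding P constant, ∂Q/∂Y = −0.088.
η_Y = (∂Q/∂Y)·(Y/Q) = -0.088 × (4107/617.024) = -0.586.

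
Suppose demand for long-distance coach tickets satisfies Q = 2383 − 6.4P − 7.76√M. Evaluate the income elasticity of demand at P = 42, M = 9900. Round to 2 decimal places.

At P = 42, M = 9900: Q = 1342.090.
Holding P constant, ∂Q/∂M = -7.76/(2√M) = -0.0389955.
η_M = (∂Q/∂M)·(M/Q) = -0.0389955 × (9900/1342.090) = -0.29.

-0.29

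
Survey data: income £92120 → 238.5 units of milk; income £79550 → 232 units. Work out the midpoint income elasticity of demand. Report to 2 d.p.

0.19

ΔQ = 232 − 238.5 = -6.5; midpoint Q̄ = (238.5 + 232)/2 = 235.25.
ΔI = 79550 − 92120 = -12570; midpoint Ī = (92120 + 79550)/2 = 85835.
η = (ΔQ/Q̄) ÷ (ΔI/Ī) = (-6.5/235.25) ÷ (-12570/85835) = 0.19.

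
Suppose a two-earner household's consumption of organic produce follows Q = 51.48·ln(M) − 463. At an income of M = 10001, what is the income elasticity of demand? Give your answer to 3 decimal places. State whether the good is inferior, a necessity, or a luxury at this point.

At M = 10001: Q = 11.153.
dQ/dM = 51.48/M = 0.00514749 at this income.
η = (dQ/dM)·(M/Q) = 0.00514749 × (10001/11.153) = 4.616.
Since η > 1, the good is a luxury.

4.616 (luxury)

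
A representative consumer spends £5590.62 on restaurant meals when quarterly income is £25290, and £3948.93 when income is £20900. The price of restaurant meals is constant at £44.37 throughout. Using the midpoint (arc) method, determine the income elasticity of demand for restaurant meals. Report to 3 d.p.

1.811

With a constant price, Q₁ = 5590.62/44.37 = 126.000 and Q₂ = 3948.93/44.37 = 89.000 (equivalently, work directly with expenditure since P cancels).
Midpoint %ΔQ = (3948.93 − 5590.62)/4769.77 = -0.34419; midpoint %ΔI = (20900 − 25290)/23095 = -0.19008.
η = -0.34419 / -0.19008 = 1.811.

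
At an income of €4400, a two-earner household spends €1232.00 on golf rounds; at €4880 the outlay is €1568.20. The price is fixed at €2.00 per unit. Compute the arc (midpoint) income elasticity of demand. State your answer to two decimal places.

2.32

With a constant price, Q₁ = 1232.00/2.00 = 616.000 and Q₂ = 1568.20/2.00 = 784.100 (equivalently, work directly with expenditure since P cancels).
Midpoint %ΔQ = (1568.20 − 1232.00)/1400.10 = 0.24013; midpoint %ΔI = (4880 − 4400)/4640 = 0.10345.
η = 0.24013 / 0.10345 = 2.32.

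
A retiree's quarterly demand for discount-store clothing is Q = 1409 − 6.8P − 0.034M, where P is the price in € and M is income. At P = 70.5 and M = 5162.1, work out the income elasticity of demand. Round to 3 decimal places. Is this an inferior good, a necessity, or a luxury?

At P = 70.5, M = 5162.1: Q = 754.089.
Holding P constant, ∂Q/∂M = −0.034.
η_M = (∂Q/∂M)·(M/Q) = -0.034 × (5162.1/754.089) = -0.233.
Since η < 0, this is an inferior good.

-0.233 (inferior good)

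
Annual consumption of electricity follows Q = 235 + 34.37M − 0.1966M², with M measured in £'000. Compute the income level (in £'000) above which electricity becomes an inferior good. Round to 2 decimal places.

87.41

dQ/dM = 34.37 − 0.3932M.
The good is inferior where dQ/dM < 0. Setting dQ/dM = 0 gives M = 34.37 / 0.3932 = 87.41.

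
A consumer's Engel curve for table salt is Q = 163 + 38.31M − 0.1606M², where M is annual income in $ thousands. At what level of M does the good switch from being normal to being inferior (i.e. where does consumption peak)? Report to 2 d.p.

119.27

dQ/dM = 38.31 − 0.3212M.
The good is inferior where dQ/dM < 0. Setting dQ/dM = 0 gives M = 38.31 / 0.3212 = 119.27.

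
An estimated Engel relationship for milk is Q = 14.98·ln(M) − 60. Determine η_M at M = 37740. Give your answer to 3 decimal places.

0.153

At M = 37740: Q = 97.866.
dQ/dM = 14.98/M = 0.000396926 at this income.
η = (dQ/dM)·(M/Q) = 0.000396926 × (37740/97.866) = 0.153.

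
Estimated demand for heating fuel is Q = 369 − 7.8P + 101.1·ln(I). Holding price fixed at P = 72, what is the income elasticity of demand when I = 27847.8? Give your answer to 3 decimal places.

0.120

At P = 72, I = 27847.8: Q = 842.109.
Holding P constant, ∂Q/∂I = 101.1/I = 0.00363045.
η_I = (∂Q/∂I)·(I/Q) = 0.00363045 × (27847.8/842.109) = 0.120.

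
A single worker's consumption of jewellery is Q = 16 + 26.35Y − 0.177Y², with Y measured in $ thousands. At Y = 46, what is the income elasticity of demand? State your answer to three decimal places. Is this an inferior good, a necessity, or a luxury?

At Y = 46: Q = 853.5680.
dQ/dY = 26.35 − 0.354Y = 10.06600.
η = (dQ/dY)·(Y/Q) = 10.06600 × (46/853.5680) = 0.542.
0 < η < 1 ⇒ necessity.

0.542 (necessity)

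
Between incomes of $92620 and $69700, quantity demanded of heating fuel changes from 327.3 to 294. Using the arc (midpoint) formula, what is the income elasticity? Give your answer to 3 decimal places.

ΔQ = 294 − 327.3 = -33.3; midpoint Q̄ = (327.3 + 294)/2 = 310.65.
ΔI = 69700 − 92620 = -22920; midpoint Ī = (92620 + 69700)/2 = 81160.
η = (ΔQ/Q̄) ÷ (ΔI/Ī) = (-33.3/310.65) ÷ (-22920/81160) = 0.380.

0.380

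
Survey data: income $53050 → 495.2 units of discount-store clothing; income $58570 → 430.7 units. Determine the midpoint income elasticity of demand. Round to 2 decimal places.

-1.41

ΔQ = 430.7 − 495.2 = -64.5; midpoint Q̄ = (495.2 + 430.7)/2 = 462.95.
ΔI = 58570 − 53050 = 5520; midpoint Ī = (53050 + 58570)/2 = 55810.
η = (ΔQ/Q̄) ÷ (ΔI/Ī) = (-64.5/462.95) ÷ (5520/55810) = -1.41.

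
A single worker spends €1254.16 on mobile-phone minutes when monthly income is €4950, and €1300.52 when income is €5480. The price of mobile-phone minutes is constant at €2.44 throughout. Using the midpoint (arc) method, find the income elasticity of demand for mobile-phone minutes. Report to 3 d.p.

0.357

With a constant price, Q₁ = 1254.16/2.44 = 514.000 and Q₂ = 1300.52/2.44 = 533.000 (equivalently, work directly with expenditure since P cancels).
Midpoint %ΔQ = (1300.52 − 1254.16)/1277.34 = 0.03629; midpoint %ΔI = (5480 − 4950)/5215 = 0.10163.
η = 0.03629 / 0.10163 = 0.357.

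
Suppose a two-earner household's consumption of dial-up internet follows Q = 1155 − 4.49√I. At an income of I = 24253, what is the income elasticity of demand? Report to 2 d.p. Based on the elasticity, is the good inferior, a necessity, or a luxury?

At I = 24253: Q = 455.755.
dQ/dI = -4.49/(2√I) = -0.0144156 at this income.
η = (dQ/dI)·(I/Q) = -0.0144156 × (24253/455.755) = -0.77.
Since η < 0, the good is an inferior good.

-0.77 (inferior good)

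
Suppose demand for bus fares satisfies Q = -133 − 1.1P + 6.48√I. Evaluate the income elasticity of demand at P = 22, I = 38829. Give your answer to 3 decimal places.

0.570

At P = 22, I = 38829: Q = 1119.689.
Holding P constant, ∂Q/∂I = 6.48/(2√I) = 0.0164425.
η_I = (∂Q/∂I)·(I/Q) = 0.0164425 × (38829/1119.689) = 0.570.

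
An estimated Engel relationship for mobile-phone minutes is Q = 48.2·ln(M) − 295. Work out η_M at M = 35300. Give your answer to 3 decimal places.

At M = 35300: Q = 209.733.
dQ/dM = 48.2/M = 0.00136544 at this income.
η = (dQ/dM)·(M/Q) = 0.00136544 × (35300/209.733) = 0.230.

0.230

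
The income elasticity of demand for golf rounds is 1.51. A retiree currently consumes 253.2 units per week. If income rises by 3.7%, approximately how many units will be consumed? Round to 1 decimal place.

%ΔQ ≈ η × %ΔI = 1.51 × 3.7% = 5.587%.
New Q ≈ 253.2 × (1 + 0.05587) = 267.3.

267.3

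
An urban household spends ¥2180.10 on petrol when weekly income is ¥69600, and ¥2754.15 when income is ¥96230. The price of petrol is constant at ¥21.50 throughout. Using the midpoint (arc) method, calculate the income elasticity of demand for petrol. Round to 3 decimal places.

With a constant price, Q₁ = 2180.10/21.50 = 101.400 and Q₂ = 2754.15/21.50 = 128.100 (equivalently, work directly with expenditure since P cancels).
Midpoint %ΔQ = (2754.15 − 2180.10)/2467.13 = 0.23268; midpoint %ΔI = (96230 − 69600)/82915 = 0.32117.
η = 0.23268 / 0.32117 = 0.724.

0.724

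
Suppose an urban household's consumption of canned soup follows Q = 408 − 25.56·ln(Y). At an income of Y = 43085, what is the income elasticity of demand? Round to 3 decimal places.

At Y = 43085: Q = 135.251.
dQ/dY = -25.56/Y = -0.000593246 at this income.
η = (dQ/dY)·(Y/Q) = -0.000593246 × (43085/135.251) = -0.189.

-0.189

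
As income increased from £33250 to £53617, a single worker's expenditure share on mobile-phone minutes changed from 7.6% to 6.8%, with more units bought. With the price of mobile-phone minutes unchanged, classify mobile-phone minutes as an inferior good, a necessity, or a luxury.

necessity

Quantity rises but the budget share falls as income rises, so 0 < η < 1.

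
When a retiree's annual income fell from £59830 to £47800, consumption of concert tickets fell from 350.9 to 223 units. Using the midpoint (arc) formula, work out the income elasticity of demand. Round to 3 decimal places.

ΔQ = 223 − 350.9 = -127.9; midpoint Q̄ = (350.9 + 223)/2 = 286.95.
ΔI = 47800 − 59830 = -12030; midpoint Ī = (59830 + 47800)/2 = 53815.
η = (ΔQ/Q̄) ÷ (ΔI/Ī) = (-127.9/286.95) ÷ (-12030/53815) = 1.994.

1.994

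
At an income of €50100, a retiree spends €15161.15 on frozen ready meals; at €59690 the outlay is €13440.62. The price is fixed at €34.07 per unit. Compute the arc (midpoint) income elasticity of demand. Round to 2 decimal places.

With a constant price, Q₁ = 15161.15/34.07 = 445.000 and Q₂ = 13440.62/34.07 = 394.500 (equivalently, work directly with expenditure since P cancels).
Midpoint %ΔQ = (13440.62 − 15161.15)/14300.89 = -0.12031; midpoint %ΔI = (59690 − 50100)/54895 = 0.17470.
η = -0.12031 / 0.17470 = -0.69.

-0.69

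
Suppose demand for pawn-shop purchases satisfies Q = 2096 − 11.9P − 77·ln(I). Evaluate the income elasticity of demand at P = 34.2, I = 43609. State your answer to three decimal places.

-0.089

At P = 34.2, I = 43609: Q = 866.428.
Holding P constant, ∂Q/∂I = -77/I = -0.00176569.
η_I = (∂Q/∂I)·(I/Q) = -0.00176569 × (43609/866.428) = -0.089.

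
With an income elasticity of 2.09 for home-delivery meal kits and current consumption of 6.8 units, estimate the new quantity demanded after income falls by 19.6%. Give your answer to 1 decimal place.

4.0

%ΔQ ≈ η × %ΔI = 2.09 × (-19.6%) = -40.964%.
New Q ≈ 6.8 × (1 − 0.40964) = 4.0.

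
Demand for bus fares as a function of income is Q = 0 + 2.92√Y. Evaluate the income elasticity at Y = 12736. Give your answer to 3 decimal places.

0.500

At Y = 12736: Q = 329.533.
dQ/dY = 2.92/(2√Y) = 0.0129371 at this income.
η = (dQ/dY)·(Y/Q) = 0.0129371 × (12736/329.533) = 0.500.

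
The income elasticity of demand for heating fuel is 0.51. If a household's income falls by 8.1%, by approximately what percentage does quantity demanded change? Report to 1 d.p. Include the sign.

-4.1%

%ΔQ ≈ η × %ΔI = 0.51 × (-8.1%) = -4.1%.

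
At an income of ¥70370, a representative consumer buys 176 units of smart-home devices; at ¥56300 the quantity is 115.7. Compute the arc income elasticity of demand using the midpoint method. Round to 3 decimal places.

ΔQ = 115.7 − 176 = -60.3; midpoint Q̄ = (176 + 115.7)/2 = 145.85.
ΔI = 56300 − 70370 = -14070; midpoint Ī = (70370 + 56300)/2 = 63335.
η = (ΔQ/Q̄) ÷ (ΔI/Ī) = (-60.3/145.85) ÷ (-14070/63335) = 1.861.

1.861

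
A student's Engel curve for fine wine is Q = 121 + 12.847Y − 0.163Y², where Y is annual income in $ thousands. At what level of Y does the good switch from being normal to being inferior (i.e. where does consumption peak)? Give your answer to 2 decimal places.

39.41

dQ/dY = 12.847 − 0.326Y.
The good is inferior where dQ/dY < 0. Setting dQ/dY = 0 gives Y = 12.847 / 0.326 = 39.41.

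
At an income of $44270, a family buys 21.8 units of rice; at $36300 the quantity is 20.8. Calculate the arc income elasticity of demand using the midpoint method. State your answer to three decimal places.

ΔQ = 20.8 − 21.8 = -1; midpoint Q̄ = (21.8 + 20.8)/2 = 21.3.
ΔI = 36300 − 44270 = -7970; midpoint Ī = (44270 + 36300)/2 = 40285.
η = (ΔQ/Q̄) ÷ (ΔI/Ī) = (-1/21.3) ÷ (-7970/40285) = 0.237.

0.237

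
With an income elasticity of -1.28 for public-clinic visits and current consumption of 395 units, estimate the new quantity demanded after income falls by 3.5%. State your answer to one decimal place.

412.7

%ΔQ ≈ η × %ΔI = -1.28 × (-3.5%) = 4.48%.
New Q ≈ 395 × (1 + 0.0448) = 412.7.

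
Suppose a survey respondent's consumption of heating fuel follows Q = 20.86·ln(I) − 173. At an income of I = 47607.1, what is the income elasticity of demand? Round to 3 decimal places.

0.404

At I = 47607.1: Q = 51.678.
dQ/dI = 20.86/I = 0.00043817 at this income.
η = (dQ/dI)·(I/Q) = 0.00043817 × (47607.1/51.678) = 0.404.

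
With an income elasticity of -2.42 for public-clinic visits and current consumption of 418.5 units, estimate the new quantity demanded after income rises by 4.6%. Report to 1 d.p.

%ΔQ ≈ η × %ΔI = -2.42 × 4.6% = -11.132%.
New Q ≈ 418.5 × (1 − 0.11132) = 371.9.

371.9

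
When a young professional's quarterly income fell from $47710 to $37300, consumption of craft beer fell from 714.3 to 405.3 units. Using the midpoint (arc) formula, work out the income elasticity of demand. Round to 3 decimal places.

2.254

ΔQ = 405.3 − 714.3 = -309; midpoint Q̄ = (714.3 + 405.3)/2 = 559.8.
ΔI = 37300 − 47710 = -10410; midpoint Ī = (47710 + 37300)/2 = 42505.
η = (ΔQ/Q̄) ÷ (ΔI/Ī) = (-309/559.8) ÷ (-10410/42505) = 2.254.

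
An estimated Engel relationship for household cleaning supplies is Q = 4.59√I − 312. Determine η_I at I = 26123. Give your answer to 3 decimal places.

At I = 26123: Q = 429.864.
dQ/dI = 4.59/(2√I) = 0.0141994 at this income.
η = (dQ/dI)·(I/Q) = 0.0141994 × (26123/429.864) = 0.863.

0.863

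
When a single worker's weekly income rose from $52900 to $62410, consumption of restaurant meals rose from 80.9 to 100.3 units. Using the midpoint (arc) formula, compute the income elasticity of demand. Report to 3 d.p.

1.298

ΔQ = 100.3 − 80.9 = 19.4; midpoint Q̄ = (80.9 + 100.3)/2 = 90.6.
ΔI = 62410 − 52900 = 9510; midpoint Ī = (52900 + 62410)/2 = 57655.
η = (ΔQ/Q̄) ÷ (ΔI/Ī) = (19.4/90.6) ÷ (9510/57655) = 1.298.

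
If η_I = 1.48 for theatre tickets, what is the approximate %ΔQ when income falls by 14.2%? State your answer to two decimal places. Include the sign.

%ΔQ ≈ η × %ΔI = 1.48 × (-14.2%) = -21.02%.

-21.02%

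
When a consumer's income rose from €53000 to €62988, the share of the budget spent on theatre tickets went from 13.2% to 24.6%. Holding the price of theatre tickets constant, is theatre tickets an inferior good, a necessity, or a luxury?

luxury

The budget share rises as income rises, so η > 1.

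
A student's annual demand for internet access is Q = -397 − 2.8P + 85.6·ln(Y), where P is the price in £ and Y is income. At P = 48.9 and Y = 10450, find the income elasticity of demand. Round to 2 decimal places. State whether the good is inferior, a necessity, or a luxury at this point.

0.33 (necessity)

At P = 48.9, Y = 10450: Q = 258.253.
Holding P constant, ∂Q/∂Y = 85.6/Y = 0.00819139.
η_Y = (∂Q/∂Y)·(Y/Q) = 0.00819139 × (10450/258.253) = 0.33.
Since 0 < η < 1, this is a necessity.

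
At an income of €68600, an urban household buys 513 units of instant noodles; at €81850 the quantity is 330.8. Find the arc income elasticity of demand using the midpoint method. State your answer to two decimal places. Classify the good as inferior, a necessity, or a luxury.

-2.45 (inferior good)

ΔQ = 330.8 − 513 = -182.2; midpoint Q̄ = (513 + 330.8)/2 = 421.9.
ΔI = 81850 − 68600 = 13250; midpoint Ī = (68600 + 81850)/2 = 75225.
η = (ΔQ/Q̄) ÷ (ΔI/Ī) = (-182.2/421.9) ÷ (13250/75225) = -2.45.
η < 0 ⇒ inferior good.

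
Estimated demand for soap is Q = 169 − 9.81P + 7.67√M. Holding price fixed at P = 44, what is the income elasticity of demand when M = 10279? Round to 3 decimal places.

At P = 44, M = 10279: Q = 514.986.
Holding P constant, ∂Q/∂M = 7.67/(2√M) = 0.037826.
η_M = (∂Q/∂M)·(M/Q) = 0.037826 × (10279/514.986) = 0.755.

0.755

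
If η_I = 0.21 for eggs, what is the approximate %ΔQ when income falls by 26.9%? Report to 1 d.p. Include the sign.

-5.6%

%ΔQ ≈ η × %ΔI = 0.21 × (-26.9%) = -5.6%.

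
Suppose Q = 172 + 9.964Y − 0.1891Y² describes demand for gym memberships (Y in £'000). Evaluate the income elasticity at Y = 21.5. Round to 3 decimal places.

0.132

At Y = 21.5: Q = 298.8145.
dQ/dY = 9.964 − 0.3782Y = 1.83270.
η = (dQ/dY)·(Y/Q) = 1.83270 × (21.5/298.8145) = 0.132.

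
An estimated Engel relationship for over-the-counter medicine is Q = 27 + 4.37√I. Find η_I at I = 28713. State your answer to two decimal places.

At I = 28713: Q = 767.493.
dQ/dI = 4.37/(2√I) = 0.0128947 at this income.
η = (dQ/dI)·(I/Q) = 0.0128947 × (28713/767.493) = 0.48.

0.48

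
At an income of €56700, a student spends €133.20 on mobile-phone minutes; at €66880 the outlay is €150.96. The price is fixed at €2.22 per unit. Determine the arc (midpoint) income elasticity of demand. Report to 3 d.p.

0.759

With a constant price, Q₁ = 133.20/2.22 = 60.000 and Q₂ = 150.96/2.22 = 68.000 (equivalently, work directly with expenditure since P cancels).
Midpoint %ΔQ = (150.96 − 133.20)/142.08 = 0.12500; midpoint %ΔI = (66880 − 56700)/61790 = 0.16475.
η = 0.12500 / 0.16475 = 0.759.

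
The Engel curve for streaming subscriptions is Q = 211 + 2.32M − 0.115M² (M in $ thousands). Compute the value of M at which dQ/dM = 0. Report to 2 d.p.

10.09

dQ/dM = 2.32 − 0.23M.
The good is inferior where dQ/dM < 0. Setting dQ/dM = 0 gives M = 2.32 / 0.23 = 10.09.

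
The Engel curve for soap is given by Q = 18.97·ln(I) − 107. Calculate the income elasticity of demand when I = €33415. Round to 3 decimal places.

0.209

At I = 33415: Q = 90.606.
dQ/dI = 18.97/I = 0.000567709 at this income.
η = (dQ/dI)·(I/Q) = 0.000567709 × (33415/90.606) = 0.209.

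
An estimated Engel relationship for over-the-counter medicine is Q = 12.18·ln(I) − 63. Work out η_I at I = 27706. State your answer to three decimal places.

At I = 27706: Q = 61.594.
dQ/dI = 12.18/I = 0.000439616 at this income.
η = (dQ/dI)·(I/Q) = 0.000439616 × (27706/61.594) = 0.198.

0.198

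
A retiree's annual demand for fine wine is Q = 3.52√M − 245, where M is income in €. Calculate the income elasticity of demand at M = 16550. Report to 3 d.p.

At M = 16550: Q = 207.837.
dQ/dM = 3.52/(2√M) = 0.0136809 at this income.
η = (dQ/dM)·(M/Q) = 0.0136809 × (16550/207.837) = 1.089.

1.089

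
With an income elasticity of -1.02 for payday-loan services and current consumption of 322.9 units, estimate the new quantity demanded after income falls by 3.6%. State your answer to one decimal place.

%ΔQ ≈ η × %ΔI = -1.02 × (-3.6%) = 3.672%.
New Q ≈ 322.9 × (1 + 0.03672) = 334.8.

334.8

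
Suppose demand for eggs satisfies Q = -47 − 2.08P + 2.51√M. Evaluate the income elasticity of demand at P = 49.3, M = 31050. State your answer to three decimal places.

At P = 49.3, M = 31050: Q = 292.743.
Holding P constant, ∂Q/∂M = 2.51/(2√M) = 0.00712218.
η_M = (∂Q/∂M)·(M/Q) = 0.00712218 × (31050/292.743) = 0.755.

0.755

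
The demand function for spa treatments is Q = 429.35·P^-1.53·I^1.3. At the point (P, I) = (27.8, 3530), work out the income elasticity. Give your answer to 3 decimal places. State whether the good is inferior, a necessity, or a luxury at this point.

1.300 (luxury)

For a multiplicative demand Q = A·P^α·I^β, the income elasticity is β everywhere.
Here β = 1.3, so η = 1.300.
Since η > 1, this is a luxury.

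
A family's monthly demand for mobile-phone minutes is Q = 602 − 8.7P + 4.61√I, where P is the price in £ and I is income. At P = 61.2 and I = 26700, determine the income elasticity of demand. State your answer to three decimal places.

0.458

At P = 61.2, I = 26700: Q = 822.840.
Holding P constant, ∂Q/∂I = 4.61/(2√I) = 0.0141064.
η_I = (∂Q/∂I)·(I/Q) = 0.0141064 × (26700/822.840) = 0.458.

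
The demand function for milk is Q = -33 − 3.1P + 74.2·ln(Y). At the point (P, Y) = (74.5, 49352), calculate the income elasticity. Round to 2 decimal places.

0.14

At P = 74.5, Y = 49352: Q = 537.910.
Holding P constant, ∂Q/∂Y = 74.2/Y = 0.00150349.
η_Y = (∂Q/∂Y)·(Y/Q) = 0.00150349 × (49352/537.910) = 0.14.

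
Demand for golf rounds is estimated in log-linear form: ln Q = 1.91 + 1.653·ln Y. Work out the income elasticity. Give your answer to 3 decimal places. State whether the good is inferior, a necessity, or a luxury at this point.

1.653 (luxury)

In a log-linear demand, the coefficient on ln Y is the income elasticity.
So η = 1.653.
η > 1 ⇒ luxury.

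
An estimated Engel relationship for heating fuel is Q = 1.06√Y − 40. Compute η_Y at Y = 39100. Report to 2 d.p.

At Y = 39100: Q = 169.601.
dQ/dY = 1.06/(2√Y) = 0.00268033 at this income.
η = (dQ/dY)·(Y/Q) = 0.00268033 × (39100/169.601) = 0.62.

0.62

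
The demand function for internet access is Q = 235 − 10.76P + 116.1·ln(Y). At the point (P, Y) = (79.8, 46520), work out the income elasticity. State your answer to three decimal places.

0.186

At P = 79.8, Y = 46520: Q = 624.153.
Holding P constant, ∂Q/∂Y = 116.1/Y = 0.0024957.
η_Y = (∂Q/∂Y)·(Y/Q) = 0.0024957 × (46520/624.153) = 0.186.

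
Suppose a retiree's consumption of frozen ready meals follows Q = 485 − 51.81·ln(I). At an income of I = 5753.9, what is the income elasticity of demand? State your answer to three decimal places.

At I = 5753.9: Q = 36.448.
dQ/dI = -51.81/I = -0.00900433 at this income.
η = (dQ/dI)·(I/Q) = -0.00900433 × (5753.9/36.448) = -1.421.

-1.421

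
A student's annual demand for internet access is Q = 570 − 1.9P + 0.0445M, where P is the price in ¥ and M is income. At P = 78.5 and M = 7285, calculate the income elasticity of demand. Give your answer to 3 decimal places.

At P = 78.5, M = 7285: Q = 745.033.
Holding P constant, ∂Q/∂M = 0.0445.
η_M = (∂Q/∂M)·(M/Q) = 0.0445 × (7285/745.033) = 0.435.

0.435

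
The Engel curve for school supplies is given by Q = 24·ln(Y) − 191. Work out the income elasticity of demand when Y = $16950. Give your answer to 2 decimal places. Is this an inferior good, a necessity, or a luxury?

0.56 (necessity)

At Y = 16950: Q = 42.713.
dQ/dY = 24/Y = 0.00141593 at this income.
η = (dQ/dY)·(Y/Q) = 0.00141593 × (16950/42.713) = 0.56.
Since 0 < η < 1, the good is a necessity.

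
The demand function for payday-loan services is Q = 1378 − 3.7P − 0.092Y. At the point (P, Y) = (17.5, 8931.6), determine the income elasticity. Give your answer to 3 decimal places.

At P = 17.5, Y = 8931.6: Q = 491.543.
Holding P constant, ∂Q/∂Y = −0.092.
η_Y = (∂Q/∂Y)·(Y/Q) = -0.092 × (8931.6/491.543) = -1.672.

-1.672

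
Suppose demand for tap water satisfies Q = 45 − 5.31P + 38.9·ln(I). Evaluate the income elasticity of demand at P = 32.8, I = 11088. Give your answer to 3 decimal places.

At P = 32.8, I = 11088: Q = 233.132.
Holding P constant, ∂Q/∂I = 38.9/I = 0.0035083.
η_I = (∂Q/∂I)·(I/Q) = 0.0035083 × (11088/233.132) = 0.167.

0.167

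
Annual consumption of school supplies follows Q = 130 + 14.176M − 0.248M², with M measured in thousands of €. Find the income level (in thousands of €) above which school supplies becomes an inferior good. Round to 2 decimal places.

28.58

dQ/dM = 14.176 − 0.496M.
The good is inferior where dQ/dM < 0. Setting dQ/dM = 0 gives M = 14.176 / 0.496 = 28.58.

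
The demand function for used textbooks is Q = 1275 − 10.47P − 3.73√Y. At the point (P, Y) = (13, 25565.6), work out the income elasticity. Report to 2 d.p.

-0.55

At P = 13, Y = 25565.6: Q = 542.491.
Holding P constant, ∂Q/∂Y = -3.73/(2√Y) = -0.0116641.
η_Y = (∂Q/∂Y)·(Y/Q) = -0.0116641 × (25565.6/542.491) = -0.55.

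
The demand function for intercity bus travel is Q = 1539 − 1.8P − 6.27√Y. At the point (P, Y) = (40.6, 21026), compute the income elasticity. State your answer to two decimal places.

-0.82

At P = 40.6, Y = 21026: Q = 556.748.
Holding P constant, ∂Q/∂Y = -6.27/(2√Y) = -0.0216202.
η_Y = (∂Q/∂Y)·(Y/Q) = -0.0216202 × (21026/556.748) = -0.82.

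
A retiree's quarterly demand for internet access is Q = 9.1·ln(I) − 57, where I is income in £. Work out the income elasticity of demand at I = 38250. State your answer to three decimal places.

0.233

At I = 38250: Q = 39.022.
dQ/dI = 9.1/I = 0.000237908 at this income.
η = (dQ/dI)·(I/Q) = 0.000237908 × (38250/39.022) = 0.233.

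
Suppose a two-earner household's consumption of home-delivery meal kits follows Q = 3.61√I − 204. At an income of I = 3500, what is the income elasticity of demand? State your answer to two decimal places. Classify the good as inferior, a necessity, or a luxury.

11.16 (luxury)

At I = 3500: Q = 9.570.
dQ/dI = 3.61/(2√I) = 0.0305101 at this income.
η = (dQ/dI)·(I/Q) = 0.0305101 × (3500/9.570) = 11.16.
Since η > 1, the good is a luxury.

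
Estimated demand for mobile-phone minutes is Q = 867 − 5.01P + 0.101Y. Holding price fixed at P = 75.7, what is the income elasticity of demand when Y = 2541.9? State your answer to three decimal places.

At P = 75.7, Y = 2541.9: Q = 744.475.
Holding P constant, ∂Q/∂Y = 0.101.
η_Y = (∂Q/∂Y)·(Y/Q) = 0.101 × (2541.9/744.475) = 0.345.

0.345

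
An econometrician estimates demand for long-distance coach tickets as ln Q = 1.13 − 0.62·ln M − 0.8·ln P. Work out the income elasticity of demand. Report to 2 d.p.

In a log-linear demand, the coefficient on ln M is the income elasticity.
So η = -0.62.

-0.62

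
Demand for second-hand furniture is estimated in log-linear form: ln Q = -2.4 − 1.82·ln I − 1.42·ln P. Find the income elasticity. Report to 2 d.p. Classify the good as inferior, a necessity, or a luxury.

In a log-linear demand, the coefficient on ln I is the income elasticity.
So η = -1.82.
η < 0 ⇒ inferior good.

-1.82 (inferior good)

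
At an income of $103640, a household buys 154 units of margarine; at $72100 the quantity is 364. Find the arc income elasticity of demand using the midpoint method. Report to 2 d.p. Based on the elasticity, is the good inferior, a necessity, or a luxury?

-2.26 (inferior good)

ΔQ = 364 − 154 = 210; midpoint Q̄ = (154 + 364)/2 = 259.
ΔI = 72100 − 103640 = -31540; midpoint Ī = (103640 + 72100)/2 = 87870.
η = (ΔQ/Q̄) ÷ (ΔI/Ī) = (210/259) ÷ (-31540/87870) = -2.26.
η < 0 ⇒ inferior good.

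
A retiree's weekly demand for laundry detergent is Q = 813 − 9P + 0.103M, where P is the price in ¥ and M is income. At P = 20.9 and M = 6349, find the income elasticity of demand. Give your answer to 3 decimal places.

At P = 20.9, M = 6349: Q = 1278.847.
Holding P constant, ∂Q/∂M = 0.103.
η_M = (∂Q/∂M)·(M/Q) = 0.103 × (6349/1278.847) = 0.511.

0.511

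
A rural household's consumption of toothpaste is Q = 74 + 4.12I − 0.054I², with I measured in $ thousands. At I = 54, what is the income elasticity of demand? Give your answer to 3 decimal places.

At I = 54: Q = 139.0160.
dQ/dI = 4.12 − 0.108I = -1.71200.
η = (dQ/dI)·(I/Q) = -1.71200 × (54/139.0160) = -0.665.

-0.665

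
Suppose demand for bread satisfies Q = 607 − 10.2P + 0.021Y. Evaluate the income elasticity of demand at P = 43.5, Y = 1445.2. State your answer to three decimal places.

0.157

At P = 43.5, Y = 1445.2: Q = 193.649.
Holding P constant, ∂Q/∂Y = 0.021.
η_Y = (∂Q/∂Y)·(Y/Q) = 0.021 × (1445.2/193.649) = 0.157.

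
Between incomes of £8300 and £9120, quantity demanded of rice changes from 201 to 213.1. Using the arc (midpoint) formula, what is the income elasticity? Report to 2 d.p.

ΔQ = 213.1 − 201 = 12.1; midpoint Q̄ = (201 + 213.1)/2 = 207.05.
ΔI = 9120 − 8300 = 820; midpoint Ī = (8300 + 9120)/2 = 8710.
η = (ΔQ/Q̄) ÷ (ΔI/Ī) = (12.1/207.05) ÷ (820/8710) = 0.62.

0.62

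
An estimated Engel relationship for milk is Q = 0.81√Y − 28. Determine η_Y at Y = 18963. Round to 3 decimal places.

At Y = 18963: Q = 83.542.
dQ/dY = 0.81/(2√Y) = 0.00294104 at this income.
η = (dQ/dY)·(Y/Q) = 0.00294104 × (18963/83.542) = 0.668.

0.668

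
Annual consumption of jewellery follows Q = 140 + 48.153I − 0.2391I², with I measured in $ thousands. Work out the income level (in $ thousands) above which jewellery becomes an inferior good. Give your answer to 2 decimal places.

dQ/dI = 48.153 − 0.4782I.
The good is inferior where dQ/dI < 0. Setting dQ/dI = 0 gives I = 48.153 / 0.4782 = 100.70.

100.70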